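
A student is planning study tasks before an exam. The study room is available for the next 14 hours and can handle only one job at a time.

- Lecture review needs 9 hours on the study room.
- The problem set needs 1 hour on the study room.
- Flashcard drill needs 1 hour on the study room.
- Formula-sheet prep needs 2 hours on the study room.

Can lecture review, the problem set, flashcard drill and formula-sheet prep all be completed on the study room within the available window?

Running back to back, the jobs need 9 + 1 + 1 + 2 = 13 hours on the study room.
Since 13 ≤ 14, they fit within the window.

Yes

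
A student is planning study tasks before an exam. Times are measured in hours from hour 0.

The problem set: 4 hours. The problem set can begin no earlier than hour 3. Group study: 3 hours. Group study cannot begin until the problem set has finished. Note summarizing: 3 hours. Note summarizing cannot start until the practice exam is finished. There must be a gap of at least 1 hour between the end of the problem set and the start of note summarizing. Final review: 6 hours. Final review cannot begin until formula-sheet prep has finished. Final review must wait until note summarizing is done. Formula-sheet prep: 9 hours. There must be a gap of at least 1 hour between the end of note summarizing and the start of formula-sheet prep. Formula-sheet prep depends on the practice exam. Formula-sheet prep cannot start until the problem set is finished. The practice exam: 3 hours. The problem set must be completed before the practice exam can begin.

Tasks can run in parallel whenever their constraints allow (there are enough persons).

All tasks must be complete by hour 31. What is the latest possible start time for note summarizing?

12

Nothing follows final review; the deadline of hour 31 is its only limit. It must start by 31 − 6 = hour 25.
Since final review (must start by hour 25) depends on it, formula-sheet prep must finish by hour 25. Backing off its 9-hour duration gives a latest start of hour 16.
For note summarizing: formula-sheet prep (must start by hour 16, minus 1-hour gap → hour 15); final review (must start by hour 25). The most restrictive is hour 15; with a 3-hour duration, note summarizing must start by hour 12.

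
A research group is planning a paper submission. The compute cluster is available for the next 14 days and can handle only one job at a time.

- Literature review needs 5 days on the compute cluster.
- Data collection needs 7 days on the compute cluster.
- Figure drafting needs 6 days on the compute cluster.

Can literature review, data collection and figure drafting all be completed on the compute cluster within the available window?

Running back to back, the jobs need 5 + 7 + 6 = 18 days on the compute cluster.
Since 18 > 14, they cannot all fit.

No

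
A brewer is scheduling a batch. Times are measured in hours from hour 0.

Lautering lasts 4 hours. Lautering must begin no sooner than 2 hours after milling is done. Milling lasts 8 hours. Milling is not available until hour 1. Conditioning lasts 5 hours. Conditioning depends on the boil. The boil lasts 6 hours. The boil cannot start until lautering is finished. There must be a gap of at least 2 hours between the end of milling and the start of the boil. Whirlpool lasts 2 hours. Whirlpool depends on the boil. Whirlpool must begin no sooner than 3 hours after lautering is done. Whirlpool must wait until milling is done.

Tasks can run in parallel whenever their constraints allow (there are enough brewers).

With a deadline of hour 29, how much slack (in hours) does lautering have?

3

After its own release at hour 1, milling can start at hour 1 and finishes at hour 9.
Lautering waits on milling (finishes hour 9, plus 2-hour gap → hour 11), so it starts at hour 11 and finishes at 11 + 4 = hour 15.

Working backward from the deadline:
To finish by hour 29, whirlpool (duration 2) must start no later than hour 27.
Nothing follows conditioning; the deadline of hour 29 is its only limit. It must start by 29 − 5 = hour 24.
The boil has several dependents: whirlpool (must start by hour 27); conditioning (must start by hour 24). The earliest of those limits is hour 24, so the boil must start by 24 − 6 = hour 18.
Lautering has several dependents: the boil (must start by hour 18); whirlpool (must start by hour 27, minus 3-hour gap → hour 24). The earliest of those limits is hour 18, so lautering must start by 18 − 4 = hour 14.
So lautering can start as early as hour 11 and as late as hour 14, giving 14 − 11 = 3 hours of slack.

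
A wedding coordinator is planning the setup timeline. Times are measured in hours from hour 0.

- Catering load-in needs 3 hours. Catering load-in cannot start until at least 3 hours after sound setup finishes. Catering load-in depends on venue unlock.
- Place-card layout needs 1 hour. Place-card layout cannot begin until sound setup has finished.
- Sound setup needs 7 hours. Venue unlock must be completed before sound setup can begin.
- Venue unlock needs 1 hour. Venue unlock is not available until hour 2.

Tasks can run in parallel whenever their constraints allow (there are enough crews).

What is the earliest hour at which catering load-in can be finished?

16

Venue unlock waits on its own release at hour 2, so it starts at hour 2 and finishes at 2 + 1 = hour 3.
Sound setup waits on venue unlock (finishes hour 3), so it starts at hour 3 and finishes at 3 + 7 = hour 10.
Catering load-in cannot start until sound setup (finishes hour 10, plus 3-hour gap → hour 13); venue unlock (finishes hour 3). The controlling bound is hour 13, so catering load-in finishes at 13 + 3 = hour 16.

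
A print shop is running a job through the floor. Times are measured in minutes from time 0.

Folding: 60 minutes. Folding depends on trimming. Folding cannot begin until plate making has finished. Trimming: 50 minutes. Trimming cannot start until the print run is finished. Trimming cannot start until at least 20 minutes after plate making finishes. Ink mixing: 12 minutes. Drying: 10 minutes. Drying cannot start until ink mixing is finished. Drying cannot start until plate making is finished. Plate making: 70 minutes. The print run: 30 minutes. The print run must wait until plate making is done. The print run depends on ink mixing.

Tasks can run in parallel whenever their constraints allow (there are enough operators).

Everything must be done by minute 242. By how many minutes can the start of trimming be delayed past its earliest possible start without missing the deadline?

32

Ink mixing has no prerequisites, so it starts at minute 0 and finishes at minute 12.
Plate making has no prerequisites, so it starts at minute 0 and finishes at minute 70.
The print run has to wait for plate making (finishes minute 70); ink mixing (finishes minute 12). The latest of these is minute 70, so the print run runs minute 70 to 70 + 30 = minute 100.
Trimming has to wait for the print run (finishes minute 100); plate making (finishes minute 70, plus 20-minute gap → minute 90). The latest of these is minute 100, so trimming runs minute 100 to 100 + 50 = minute 150.

Working backward from the deadline:
Folding must finish by minute 242; it takes 60 minutes, so it must start by 242 − 60 = minute 182.
Trimming has to be done before folding (must start by minute 182). That means finishing by minute 182, i.e. starting by 182 − 50 = minute 132.
So trimming can start as early as minute 100 and as late as minute 132, giving 132 − 100 = 32 minutes of slack.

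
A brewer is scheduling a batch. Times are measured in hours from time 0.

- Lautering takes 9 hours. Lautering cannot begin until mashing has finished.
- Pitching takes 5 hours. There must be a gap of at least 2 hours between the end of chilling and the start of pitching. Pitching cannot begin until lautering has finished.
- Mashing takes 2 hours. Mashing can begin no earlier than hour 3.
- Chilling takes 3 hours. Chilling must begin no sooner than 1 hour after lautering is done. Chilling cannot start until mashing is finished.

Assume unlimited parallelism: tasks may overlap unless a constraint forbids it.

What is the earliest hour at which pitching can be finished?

Mashing cannot begin until its own release at hour 3. It runs from hour 3 to 3 + 2 = hour 5.
Lautering waits on mashing (finishes hour 5), so it starts at hour 5 and finishes at 5 + 9 = hour 14.
Chilling cannot start until lautering (finishes hour 14, plus 1-hour gap → hour 15); mashing (finishes hour 5). The controlling bound is hour 15, so chilling finishes at 15 + 3 = hour 18.
Pitching has to wait for chilling (finishes hour 18, plus 2-hour gap → hour 20); lautering (finishes hour 14). The latest of these is hour 20, so pitching runs hour 20 to 20 + 5 = hour 25.

25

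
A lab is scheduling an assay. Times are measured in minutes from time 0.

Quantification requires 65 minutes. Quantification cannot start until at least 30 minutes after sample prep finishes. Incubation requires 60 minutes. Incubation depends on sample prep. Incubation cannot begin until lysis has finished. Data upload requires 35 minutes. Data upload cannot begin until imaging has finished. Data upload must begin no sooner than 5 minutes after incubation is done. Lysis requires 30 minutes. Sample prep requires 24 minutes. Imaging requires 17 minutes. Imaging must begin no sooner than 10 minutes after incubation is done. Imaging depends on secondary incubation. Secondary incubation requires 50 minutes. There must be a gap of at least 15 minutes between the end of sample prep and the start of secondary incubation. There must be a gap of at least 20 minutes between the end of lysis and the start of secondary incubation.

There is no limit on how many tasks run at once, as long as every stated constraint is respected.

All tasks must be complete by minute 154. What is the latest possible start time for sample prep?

8

Data upload has no dependents, so it just needs to finish by minute 154. Starting by 154 − 35 = minute 119 achieves that.
Since data upload (must start by minute 119) depends on it, imaging must finish by minute 119. Backing off its 17-minute duration gives a latest start of minute 102.
Incubation must finish in time for imaging (must start by minute 102, minus 10-minute gap → minute 92); data upload (must start by minute 119, minus 5-minute gap → minute 114). The tightest is minute 92, so incubation must start by 92 − 60 = minute 32.
Since imaging (must start by minute 102) depends on it, secondary incubation must finish by minute 102. Backing off its 50-minute duration gives a latest start of minute 52.
Quantification must finish by minute 154; it takes 65 minutes, so it must start by 154 − 65 = minute 89.
Sample prep feeds incubation (must start by minute 32); secondary incubation (must start by minute 52, minus 15-minute gap → minute 37); quantification (must start by minute 89, minus 30-minute gap → minute 59). Taking the minimum, sample prep must finish by minute 32 and start by 32 − 24 = minute 8.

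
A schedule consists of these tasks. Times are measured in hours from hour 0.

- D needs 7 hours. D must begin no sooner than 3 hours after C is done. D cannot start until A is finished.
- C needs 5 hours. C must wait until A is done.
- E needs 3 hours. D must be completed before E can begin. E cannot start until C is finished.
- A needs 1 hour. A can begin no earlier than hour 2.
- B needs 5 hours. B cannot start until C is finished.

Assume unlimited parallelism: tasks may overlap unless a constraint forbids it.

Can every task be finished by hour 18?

After its own release at hour 2, A can start at hour 2 and finishes at hour 3.
After A (finishes hour 3), C can start at hour 3 and finishes at hour 8.
D needs all of C (finishes hour 8, plus 3-hour gap → hour 11); A (finishes hour 3). That puts its earliest start at hour 11; it finishes at 11 + 7 = hour 18.
For E: D (finishes hour 18); C (finishes hour 8). Taking the maximum gives a start of hour 18, and it finishes at 18 + 3 = hour 21.
After C (finishes hour 8), B can start at hour 8 and finishes at hour 13.
The earliest everything can be done is hour 21, which is after the deadline of 18, so it is not possible.

No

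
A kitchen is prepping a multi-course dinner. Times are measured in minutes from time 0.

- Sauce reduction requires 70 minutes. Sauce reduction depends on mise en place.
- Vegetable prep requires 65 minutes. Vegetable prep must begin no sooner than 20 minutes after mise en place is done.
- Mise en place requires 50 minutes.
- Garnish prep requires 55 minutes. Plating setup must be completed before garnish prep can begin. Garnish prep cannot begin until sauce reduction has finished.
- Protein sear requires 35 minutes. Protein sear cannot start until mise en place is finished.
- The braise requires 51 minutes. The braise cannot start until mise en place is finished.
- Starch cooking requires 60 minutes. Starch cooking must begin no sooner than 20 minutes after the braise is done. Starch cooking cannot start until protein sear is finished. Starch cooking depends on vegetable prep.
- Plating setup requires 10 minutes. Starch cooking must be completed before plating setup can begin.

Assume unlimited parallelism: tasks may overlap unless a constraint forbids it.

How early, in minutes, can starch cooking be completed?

Mise en place has no prerequisites, so it starts at minute 0 and finishes at minute 50.
After mise en place (finishes minute 50, plus 20-minute gap → minute 70), vegetable prep can start at minute 70 and finishes at minute 135.
Protein sear cannot begin until mise en place (finishes minute 50). It runs from minute 50 to 50 + 35 = minute 85.
The braise cannot begin until mise en place (finishes minute 50). It runs from minute 50 to 50 + 51 = minute 101.
For starch cooking: the braise (finishes minute 101, plus 20-minute gap → minute 121); protein sear (finishes minute 85); vegetable prep (finishes minute 135). Taking the maximum gives a start of minute 135, and it finishes at 135 + 60 = minute 195.

195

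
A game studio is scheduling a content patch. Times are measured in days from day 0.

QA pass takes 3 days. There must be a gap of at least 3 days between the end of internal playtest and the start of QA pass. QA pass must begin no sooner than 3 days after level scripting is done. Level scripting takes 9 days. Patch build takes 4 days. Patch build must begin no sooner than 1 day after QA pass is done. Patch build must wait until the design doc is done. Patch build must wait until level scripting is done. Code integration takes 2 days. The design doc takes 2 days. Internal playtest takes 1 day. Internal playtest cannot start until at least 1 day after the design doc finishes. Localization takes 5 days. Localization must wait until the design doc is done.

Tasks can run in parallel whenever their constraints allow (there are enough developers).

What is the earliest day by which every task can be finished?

20

Code integration has no prerequisites, so it starts at day 0 and finishes at day 2.
Level scripting has no prerequisites, so it starts at day 0 and finishes at day 9.
Nothing blocks the design doc, so it runs from day 0 to day 2.
Localization cannot begin until the design doc (finishes day 2). It runs from day 2 to 2 + 5 = day 7.
Internal playtest waits on the design doc (finishes day 2, plus 1-day gap → day 3), so it starts at day 3 and finishes at 3 + 1 = day 4.
QA pass needs all of internal playtest (finishes day 4, plus 3-day gap → day 7); level scripting (finishes day 9, plus 3-day gap → day 12). That puts its earliest start at day 12; it finishes at 12 + 3 = day 15.
For patch build: QA pass (finishes day 15, plus 1-day gap → day 16); the design doc (finishes day 2); level scripting (finishes day 9). Taking the maximum gives a start of day 16, and it finishes at 16 + 4 = day 20.
All tasks are finished once the last one completes. Finish times: The design doc at 2, Level scripting at 9, Code integration at 2, Internal playtest at 4, Localization at 7, QA pass at 15, Patch build at 20. The latest is day 20.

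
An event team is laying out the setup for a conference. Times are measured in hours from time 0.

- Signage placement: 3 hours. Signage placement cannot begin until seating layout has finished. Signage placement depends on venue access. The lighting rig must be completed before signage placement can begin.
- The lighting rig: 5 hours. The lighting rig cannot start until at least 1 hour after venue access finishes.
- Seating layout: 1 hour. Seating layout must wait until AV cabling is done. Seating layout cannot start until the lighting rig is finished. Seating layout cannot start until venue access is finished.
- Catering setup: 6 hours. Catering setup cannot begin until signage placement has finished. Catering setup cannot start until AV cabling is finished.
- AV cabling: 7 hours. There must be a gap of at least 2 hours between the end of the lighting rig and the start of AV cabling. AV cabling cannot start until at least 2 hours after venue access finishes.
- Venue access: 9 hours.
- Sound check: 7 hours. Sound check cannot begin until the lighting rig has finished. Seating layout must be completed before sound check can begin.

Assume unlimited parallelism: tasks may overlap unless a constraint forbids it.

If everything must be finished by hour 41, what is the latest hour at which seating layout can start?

Catering setup has no dependents, so it just needs to finish by hour 41. Starting by 41 − 6 = hour 35 achieves that.
Signage placement has to be done before catering setup (must start by hour 35). That means finishing by hour 35, i.e. starting by 35 − 3 = hour 32.
Nothing follows sound check; the deadline of hour 41 is its only limit. It must start by 41 − 7 = hour 34.
Seating layout feeds signage placement (must start by hour 32); sound check (must start by hour 34). Taking the minimum, seating layout must finish by hour 32 and start by 32 − 1 = hour 31.

31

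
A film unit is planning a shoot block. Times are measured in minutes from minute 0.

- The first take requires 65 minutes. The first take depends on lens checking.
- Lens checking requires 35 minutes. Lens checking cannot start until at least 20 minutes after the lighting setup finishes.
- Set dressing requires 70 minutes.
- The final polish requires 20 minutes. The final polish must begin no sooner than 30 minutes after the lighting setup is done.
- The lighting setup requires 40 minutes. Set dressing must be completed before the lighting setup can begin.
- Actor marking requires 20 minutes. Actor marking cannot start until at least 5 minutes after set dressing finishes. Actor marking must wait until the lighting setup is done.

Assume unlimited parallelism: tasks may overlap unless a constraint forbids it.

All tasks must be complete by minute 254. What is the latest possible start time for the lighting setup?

94

The first take has no dependents, so it just needs to finish by minute 254. Starting by 254 − 65 = minute 189 achieves that.
Lens checking feeds into the first take (must start by minute 189); so lens checking must finish by minute 189 and therefore start by minute 154.
Actor marking has no dependents, so it just needs to finish by minute 254. Starting by 254 − 20 = minute 234 achieves that.
The final polish must finish by minute 254; it takes 20 minutes, so it must start by 254 − 20 = minute 234.
The lighting setup must finish in time for lens checking (must start by minute 154, minus 20-minute gap → minute 134); actor marking (must start by minute 234); the final polish (must start by minute 234, minus 30-minute gap → minute 204). The tightest is minute 134, so the lighting setup must start by 134 − 40 = minute 94.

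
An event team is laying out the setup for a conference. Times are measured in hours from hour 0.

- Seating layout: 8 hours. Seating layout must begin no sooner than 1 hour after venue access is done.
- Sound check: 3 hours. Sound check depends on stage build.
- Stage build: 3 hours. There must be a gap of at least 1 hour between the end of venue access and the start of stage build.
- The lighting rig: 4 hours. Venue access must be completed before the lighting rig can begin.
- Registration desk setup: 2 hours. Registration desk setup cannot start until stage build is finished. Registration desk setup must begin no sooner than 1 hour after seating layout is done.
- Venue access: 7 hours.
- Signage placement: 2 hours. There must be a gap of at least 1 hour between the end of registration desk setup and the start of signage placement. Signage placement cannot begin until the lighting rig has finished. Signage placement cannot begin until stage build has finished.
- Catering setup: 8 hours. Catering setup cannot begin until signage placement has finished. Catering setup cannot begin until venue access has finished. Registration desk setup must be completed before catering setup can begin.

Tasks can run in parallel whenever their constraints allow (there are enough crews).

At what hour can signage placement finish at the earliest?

Venue access can start immediately at hour 0; it finishes at hour 7.
Seating layout waits on venue access (finishes hour 7, plus 1-hour gap → hour 8), so it starts at hour 8 and finishes at 8 + 8 = hour 16.
The lighting rig waits on venue access (finishes hour 7), so it starts at hour 7 and finishes at 7 + 4 = hour 11.
Stage build cannot begin until venue access (finishes hour 7, plus 1-hour gap → hour 8). It runs from hour 8 to 8 + 3 = hour 11.
Registration desk setup needs all of stage build (finishes hour 11); seating layout (finishes hour 16, plus 1-hour gap → hour 17). That puts its earliest start at hour 17; it finishes at 17 + 2 = hour 19.
Signage placement cannot start until registration desk setup (finishes hour 19, plus 1-hour gap → hour 20); the lighting rig (finishes hour 11); stage build (finishes hour 11). The controlling bound is hour 20, so signage placement finishes at 20 + 2 = hour 22.

22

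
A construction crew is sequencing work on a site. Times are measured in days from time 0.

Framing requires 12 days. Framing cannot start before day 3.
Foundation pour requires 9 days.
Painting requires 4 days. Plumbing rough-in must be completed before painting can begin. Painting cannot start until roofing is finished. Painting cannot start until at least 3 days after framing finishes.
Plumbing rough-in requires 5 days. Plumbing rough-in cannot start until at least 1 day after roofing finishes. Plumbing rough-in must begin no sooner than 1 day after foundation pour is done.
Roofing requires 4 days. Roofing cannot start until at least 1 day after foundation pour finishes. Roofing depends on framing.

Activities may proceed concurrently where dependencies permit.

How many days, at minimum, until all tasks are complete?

29

Framing cannot begin until its own release at day 3. It runs from day 3 to 3 + 12 = day 15.
Foundation pour has no prerequisites, so it starts at day 0 and finishes at day 9.
Roofing needs all of foundation pour (finishes day 9, plus 1-day gap → day 10); framing (finishes day 15). That puts its earliest start at day 15; it finishes at 15 + 4 = day 19.
Plumbing rough-in needs all of roofing (finishes day 19, plus 1-day gap → day 20); foundation pour (finishes day 9, plus 1-day gap → day 10). That puts its earliest start at day 20; it finishes at 20 + 5 = day 25.
Painting cannot start until plumbing rough-in (finishes day 25); roofing (finishes day 19); framing (finishes day 15, plus 3-day gap → day 18). The controlling bound is day 25, so painting finishes at 25 + 4 = day 29.
All tasks are finished once the last one completes. Finish times: Foundation pour at 9, Framing at 15, Roofing at 19, Plumbing rough-in at 25, Painting at 29. The latest is day 29.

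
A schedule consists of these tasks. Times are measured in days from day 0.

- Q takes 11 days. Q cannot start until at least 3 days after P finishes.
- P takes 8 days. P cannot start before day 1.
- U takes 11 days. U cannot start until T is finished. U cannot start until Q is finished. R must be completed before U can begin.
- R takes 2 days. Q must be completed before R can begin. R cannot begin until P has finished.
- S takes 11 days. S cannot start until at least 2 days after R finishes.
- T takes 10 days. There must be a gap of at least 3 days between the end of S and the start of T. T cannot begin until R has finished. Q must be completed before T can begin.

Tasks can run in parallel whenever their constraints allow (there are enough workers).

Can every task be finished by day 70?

P cannot begin until its own release at day 1. It runs from day 1 to 1 + 8 = day 9.
After P (finishes day 9, plus 3-day gap → day 12), Q can start at day 12 and finishes at day 23.
For R: Q (finishes day 23); P (finishes day 9). Taking the maximum gives a start of day 23, and it finishes at 23 + 2 = day 25.
S waits on R (finishes day 25, plus 2-day gap → day 27), so it starts at day 27 and finishes at 27 + 11 = day 38.
T needs all of S (finishes day 38, plus 3-day gap → day 41); R (finishes day 25); Q (finishes day 23). That puts its earliest start at day 41; it finishes at 41 + 10 = day 51.
U needs all of T (finishes day 51); Q (finishes day 23); R (finishes day 25). That puts its earliest start at day 51; it finishes at 51 + 11 = day 62.
Every task is finished by day 62, which is no later than the deadline of 70, so the schedule is feasible.

Yes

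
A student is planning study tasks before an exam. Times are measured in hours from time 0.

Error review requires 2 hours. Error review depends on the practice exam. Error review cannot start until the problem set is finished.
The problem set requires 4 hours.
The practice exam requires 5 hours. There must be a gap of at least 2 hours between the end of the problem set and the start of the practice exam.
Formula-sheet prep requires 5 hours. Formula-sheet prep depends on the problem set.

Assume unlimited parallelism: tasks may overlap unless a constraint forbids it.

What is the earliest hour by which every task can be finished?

13

The problem set can start immediately at hour 0; it finishes at hour 4.
Formula-sheet prep cannot begin until the problem set (finishes hour 4). It runs from hour 4 to 4 + 5 = hour 9.
The practice exam waits on the problem set (finishes hour 4, plus 2-hour gap → hour 6), so it starts at hour 6 and finishes at 6 + 5 = hour 11.
For error review: the practice exam (finishes hour 11); the problem set (finishes hour 4). Taking the maximum gives a start of hour 11, and it finishes at 11 + 2 = hour 13.
All tasks are finished once the last one completes. Finish times: The problem set at 4, The practice exam at 11, Error review at 13, Formula-sheet prep at 9. The latest is hour 13.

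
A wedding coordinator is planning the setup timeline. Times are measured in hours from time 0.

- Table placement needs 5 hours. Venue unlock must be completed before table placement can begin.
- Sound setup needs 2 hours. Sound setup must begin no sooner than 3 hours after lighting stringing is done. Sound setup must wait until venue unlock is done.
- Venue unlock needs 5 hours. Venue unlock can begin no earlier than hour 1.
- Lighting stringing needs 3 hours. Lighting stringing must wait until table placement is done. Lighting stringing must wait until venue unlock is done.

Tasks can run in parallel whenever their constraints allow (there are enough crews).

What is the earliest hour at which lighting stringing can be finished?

After its own release at hour 1, venue unlock can start at hour 1 and finishes at hour 6.
After venue unlock (finishes hour 6), table placement can start at hour 6 and finishes at hour 11.
Lighting stringing has to wait for table placement (finishes hour 11); venue unlock (finishes hour 6). The latest of these is hour 11, so lighting stringing runs hour 11 to 11 + 3 = hour 14.

14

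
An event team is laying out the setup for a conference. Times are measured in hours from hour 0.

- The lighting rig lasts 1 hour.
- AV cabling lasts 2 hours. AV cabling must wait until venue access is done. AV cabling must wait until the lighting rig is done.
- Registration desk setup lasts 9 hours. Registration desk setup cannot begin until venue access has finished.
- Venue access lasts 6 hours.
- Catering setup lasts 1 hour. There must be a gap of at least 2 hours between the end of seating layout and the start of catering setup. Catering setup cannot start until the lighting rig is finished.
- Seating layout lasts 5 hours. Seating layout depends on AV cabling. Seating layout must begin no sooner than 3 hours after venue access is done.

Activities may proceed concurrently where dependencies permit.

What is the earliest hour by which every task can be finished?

Nothing blocks the lighting rig, so it runs from hour 0 to hour 1.
Venue access has no prerequisites, so it starts at hour 0 and finishes at hour 6.
Registration desk setup waits on venue access (finishes hour 6), so it starts at hour 6 and finishes at 6 + 9 = hour 15.
AV cabling has to wait for venue access (finishes hour 6); the lighting rig (finishes hour 1). The latest of these is hour 6, so AV cabling runs hour 6 to 6 + 2 = hour 8.
Seating layout needs all of AV cabling (finishes hour 8); venue access (finishes hour 6, plus 3-hour gap → hour 9). That puts its earliest start at hour 9; it finishes at 9 + 5 = hour 14.
Catering setup needs all of seating layout (finishes hour 14, plus 2-hour gap → hour 16); the lighting rig (finishes hour 1). That puts its earliest start at hour 16; it finishes at 16 + 1 = hour 17.
All tasks are finished once the last one completes. Finish times: Venue access at 6, The lighting rig at 1, AV cabling at 8, Seating layout at 14, Registration desk setup at 15, Catering setup at 17. The latest is hour 17.

17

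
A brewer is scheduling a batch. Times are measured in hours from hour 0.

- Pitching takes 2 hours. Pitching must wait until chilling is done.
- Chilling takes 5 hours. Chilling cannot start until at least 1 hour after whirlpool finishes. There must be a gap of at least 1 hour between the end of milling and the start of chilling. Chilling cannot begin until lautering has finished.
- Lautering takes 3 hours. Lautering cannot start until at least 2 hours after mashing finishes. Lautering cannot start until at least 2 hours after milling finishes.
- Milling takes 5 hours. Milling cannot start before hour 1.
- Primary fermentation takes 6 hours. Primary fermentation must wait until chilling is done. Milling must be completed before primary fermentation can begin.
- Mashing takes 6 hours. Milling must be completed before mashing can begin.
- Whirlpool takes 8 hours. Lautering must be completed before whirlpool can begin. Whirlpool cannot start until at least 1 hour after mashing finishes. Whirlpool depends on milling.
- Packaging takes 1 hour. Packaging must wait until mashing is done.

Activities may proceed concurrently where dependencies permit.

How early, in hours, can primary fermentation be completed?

37

Milling cannot begin until its own release at hour 1. It runs from hour 1 to 1 + 5 = hour 6.
After milling (finishes hour 6), mashing can start at hour 6 and finishes at hour 12.
Lautering has to wait for mashing (finishes hour 12, plus 2-hour gap → hour 14); milling (finishes hour 6, plus 2-hour gap → hour 8). The latest of these is hour 14, so lautering runs hour 14 to 14 + 3 = hour 17.
Whirlpool has to wait for lautering (finishes hour 17); mashing (finishes hour 12, plus 1-hour gap → hour 13); milling (finishes hour 6). The latest of these is hour 17, so whirlpool runs hour 17 to 17 + 8 = hour 25.
Chilling has to wait for whirlpool (finishes hour 25, plus 1-hour gap → hour 26); milling (finishes hour 6, plus 1-hour gap → hour 7); lautering (finishes hour 17). The latest of these is hour 26, so chilling runs hour 26 to 26 + 5 = hour 31.
For primary fermentation: chilling (finishes hour 31); milling (finishes hour 6). Taking the maximum gives a start of hour 31, and it finishes at 31 + 6 = hour 37.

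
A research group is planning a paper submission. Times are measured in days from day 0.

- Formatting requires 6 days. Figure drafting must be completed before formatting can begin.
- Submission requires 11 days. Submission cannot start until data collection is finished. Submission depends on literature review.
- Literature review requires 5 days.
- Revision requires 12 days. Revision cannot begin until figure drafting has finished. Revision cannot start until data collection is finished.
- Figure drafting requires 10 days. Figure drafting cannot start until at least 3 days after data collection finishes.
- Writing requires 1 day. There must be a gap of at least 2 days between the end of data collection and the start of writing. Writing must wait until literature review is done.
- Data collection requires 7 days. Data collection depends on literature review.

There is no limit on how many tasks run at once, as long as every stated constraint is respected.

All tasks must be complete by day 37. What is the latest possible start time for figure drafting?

Revision must finish by day 37; it takes 12 days, so it must start by 37 − 12 = day 25.
Nothing follows formatting; the deadline of day 37 is its only limit. It must start by 37 − 6 = day 31.
For figure drafting: revision (must start by day 25); formatting (must start by day 31). The most restrictive is day 25; with a 10-day duration, figure drafting must start by day 15.

15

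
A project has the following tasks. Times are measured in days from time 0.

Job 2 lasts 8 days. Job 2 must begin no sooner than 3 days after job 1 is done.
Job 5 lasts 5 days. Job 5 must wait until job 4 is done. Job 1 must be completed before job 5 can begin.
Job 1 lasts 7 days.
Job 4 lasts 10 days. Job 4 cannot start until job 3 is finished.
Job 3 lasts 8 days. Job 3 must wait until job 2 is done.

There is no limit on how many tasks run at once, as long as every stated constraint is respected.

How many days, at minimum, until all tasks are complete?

41

Nothing blocks job 1, so it runs from day 0 to day 7.
Job 2 cannot begin until job 1 (finishes day 7, plus 3-day gap → day 10). It runs from day 10 to 10 + 8 = day 18.
After job 2 (finishes day 18), job 3 can start at day 18 and finishes at day 26.
After job 3 (finishes day 26), job 4 can start at day 26 and finishes at day 36.
Job 5 cannot start until job 4 (finishes day 36); job 1 (finishes day 7). The controlling bound is day 36, so job 5 finishes at 36 + 5 = day 41.
All tasks are finished once the last one completes. Finish times: Job 1 at 7, Job 2 at 18, Job 3 at 26, Job 4 at 36, Job 5 at 41. The latest is day 41.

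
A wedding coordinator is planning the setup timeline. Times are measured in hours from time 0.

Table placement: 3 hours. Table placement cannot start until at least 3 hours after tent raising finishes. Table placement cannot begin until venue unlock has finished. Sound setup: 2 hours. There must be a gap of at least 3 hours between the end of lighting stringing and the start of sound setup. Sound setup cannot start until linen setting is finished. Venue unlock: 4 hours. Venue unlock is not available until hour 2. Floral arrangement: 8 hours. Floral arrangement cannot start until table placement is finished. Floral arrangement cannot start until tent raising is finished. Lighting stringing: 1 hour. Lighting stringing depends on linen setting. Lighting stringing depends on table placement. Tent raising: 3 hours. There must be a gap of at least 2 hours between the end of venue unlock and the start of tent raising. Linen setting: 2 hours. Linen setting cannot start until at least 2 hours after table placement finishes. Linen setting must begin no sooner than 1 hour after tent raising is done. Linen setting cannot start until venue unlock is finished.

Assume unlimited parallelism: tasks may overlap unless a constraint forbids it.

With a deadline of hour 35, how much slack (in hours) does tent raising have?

8

After its own release at hour 2, venue unlock can start at hour 2 and finishes at hour 6.
Tent raising cannot begin until venue unlock (finishes hour 6, plus 2-hour gap → hour 8). It runs from hour 8 to 8 + 3 = hour 11.

Working backward from the deadline:
Sound setup has no dependents, so it just needs to finish by hour 35. Starting by 35 − 2 = hour 33 achieves that.
Since sound setup (must start by hour 33, minus 3-hour gap → hour 30) depends on it, lighting stringing must finish by hour 30. Backing off its 1-hour duration gives a latest start of hour 29.
Linen setting feeds lighting stringing (must start by hour 29); sound setup (must start by hour 33). Taking the minimum, linen setting must finish by hour 29 and start by 29 − 2 = hour 27.
Floral arrangement has no dependents, so it just needs to finish by hour 35. Starting by 35 − 8 = hour 27 achieves that.
Table placement must finish in time for linen setting (must start by hour 27, minus 2-hour gap → hour 25); floral arrangement (must start by hour 27); lighting stringing (must start by hour 29). The tightest is hour 25, so table placement must start by 25 − 3 = hour 22.
Tent raising has several dependents: table placement (must start by hour 22, minus 3-hour gap → hour 19); linen setting (must start by hour 27, minus 1-hour gap → hour 26); floral arrangement (must start by hour 27). The earliest of those limits is hour 19, so tent raising must start by 19 − 3 = hour 16.
So tent raising can start as early as hour 8 and as late as hour 16, giving 16 − 8 = 8 hours of slack.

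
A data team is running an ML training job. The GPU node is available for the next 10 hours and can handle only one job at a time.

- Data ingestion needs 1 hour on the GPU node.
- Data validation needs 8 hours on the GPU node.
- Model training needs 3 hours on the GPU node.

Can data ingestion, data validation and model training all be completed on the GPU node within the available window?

No

Running back to back, the jobs need 1 + 8 + 3 = 12 hours on the GPU node.
Since 12 > 10, they cannot all fit.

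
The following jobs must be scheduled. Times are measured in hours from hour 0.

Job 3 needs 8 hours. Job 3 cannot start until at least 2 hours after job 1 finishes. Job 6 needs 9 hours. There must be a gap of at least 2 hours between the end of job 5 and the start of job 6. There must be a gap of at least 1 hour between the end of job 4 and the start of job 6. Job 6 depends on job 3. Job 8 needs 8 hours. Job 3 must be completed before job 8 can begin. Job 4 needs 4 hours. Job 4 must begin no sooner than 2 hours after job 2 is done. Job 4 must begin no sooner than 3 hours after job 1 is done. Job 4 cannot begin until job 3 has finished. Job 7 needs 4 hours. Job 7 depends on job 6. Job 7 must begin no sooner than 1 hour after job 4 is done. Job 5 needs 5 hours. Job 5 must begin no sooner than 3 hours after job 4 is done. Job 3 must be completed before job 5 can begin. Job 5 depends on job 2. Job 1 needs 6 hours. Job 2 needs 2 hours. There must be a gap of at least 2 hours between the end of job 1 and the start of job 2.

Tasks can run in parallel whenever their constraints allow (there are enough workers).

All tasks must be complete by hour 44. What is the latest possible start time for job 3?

9

Job 7 has no dependents, so it just needs to finish by hour 44. Starting by 44 − 4 = hour 40 achieves that.
Since job 7 (must start by hour 40) depends on it, job 6 must finish by hour 40. Backing off its 9-hour duration gives a latest start of hour 31.
Job 5 feeds into job 6 (must start by hour 31, minus 2-hour gap → hour 29); so job 5 must finish by hour 29 and therefore start by hour 24.
Job 4 has several dependents: job 5 (must start by hour 24, minus 3-hour gap → hour 21); job 6 (must start by hour 31, minus 1-hour gap → hour 30); job 7 (must start by hour 40, minus 1-hour gap → hour 39). The earliest of those limits is hour 21, so job 4 must start by 21 − 4 = hour 17.
Nothing follows job 8; the deadline of hour 44 is its only limit. It must start by 44 − 8 = hour 36.
Job 3 has several dependents: job 4 (must start by hour 17); job 5 (must start by hour 24); job 6 (must start by hour 31); job 8 (must start by hour 36). The earliest of those limits is hour 17, so job 3 must start by 17 − 8 = hour 9.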